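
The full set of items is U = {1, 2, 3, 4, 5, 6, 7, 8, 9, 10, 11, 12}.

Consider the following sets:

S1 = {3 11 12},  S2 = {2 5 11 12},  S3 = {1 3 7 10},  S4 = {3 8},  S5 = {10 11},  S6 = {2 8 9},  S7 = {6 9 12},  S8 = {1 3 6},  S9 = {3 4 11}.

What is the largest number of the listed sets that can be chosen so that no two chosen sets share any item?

3

S4, S5, S7 are pairwise disjoint (S4={3,8}; S5={10,11}; S7={6,9,12}).
Every remaining set overlaps one of these, and no 4 of the listed sets are pairwise disjoint, so 3 is the maximum.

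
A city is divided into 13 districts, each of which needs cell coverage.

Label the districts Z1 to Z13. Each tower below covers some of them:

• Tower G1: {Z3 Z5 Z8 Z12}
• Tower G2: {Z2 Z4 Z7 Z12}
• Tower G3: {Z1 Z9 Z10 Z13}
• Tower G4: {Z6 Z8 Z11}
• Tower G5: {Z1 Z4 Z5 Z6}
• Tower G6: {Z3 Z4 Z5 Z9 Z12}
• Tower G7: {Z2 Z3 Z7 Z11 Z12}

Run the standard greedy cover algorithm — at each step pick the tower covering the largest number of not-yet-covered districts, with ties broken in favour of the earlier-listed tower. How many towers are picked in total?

Greedy: pick G6 (covers 5 new) → pick G3 (covers 3 new) → pick G4 (covers 3 new) → pick G2 (covers 2 new). Total picks: 4.

4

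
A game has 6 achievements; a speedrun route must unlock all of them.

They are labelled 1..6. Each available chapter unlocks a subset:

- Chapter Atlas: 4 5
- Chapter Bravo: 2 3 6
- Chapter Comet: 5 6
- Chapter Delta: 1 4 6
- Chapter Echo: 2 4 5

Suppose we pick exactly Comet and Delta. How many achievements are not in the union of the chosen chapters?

2

Union of Comet, Delta = {1, 4, 5, 6}.
Not covered: 2, 3 — 2 achievements.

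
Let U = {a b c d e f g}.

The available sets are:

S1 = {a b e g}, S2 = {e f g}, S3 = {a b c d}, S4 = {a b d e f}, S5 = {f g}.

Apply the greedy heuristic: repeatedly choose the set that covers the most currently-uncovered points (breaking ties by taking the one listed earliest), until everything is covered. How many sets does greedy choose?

Greedy: pick S4 (covers 5 new) → pick S1 (covers 1 new) → pick S3 (covers 1 new). Total picks: 3.
(The true minimum cover uses only 2 sets, so greedy is not optimal here.)

3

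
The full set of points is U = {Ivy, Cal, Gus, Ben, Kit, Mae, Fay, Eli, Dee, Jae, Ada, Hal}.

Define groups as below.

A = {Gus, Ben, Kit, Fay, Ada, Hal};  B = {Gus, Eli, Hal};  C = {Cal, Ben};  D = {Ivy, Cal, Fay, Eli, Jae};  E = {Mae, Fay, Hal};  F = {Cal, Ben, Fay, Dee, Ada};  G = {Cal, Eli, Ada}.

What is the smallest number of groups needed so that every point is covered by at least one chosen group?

4

Take {A, D, E, F}. Their union is {Ivy, Cal, Gus, Ben, Kit, Mae, Fay, Eli, Dee, Jae, Ada, Hal}, which is all 12 points.
Only E contains Mae, so E is forced; the remaining 9 points need at least 3 more groups (each remaining group adds at most 4) — so at least 4 groups are needed, and 4 is optimal.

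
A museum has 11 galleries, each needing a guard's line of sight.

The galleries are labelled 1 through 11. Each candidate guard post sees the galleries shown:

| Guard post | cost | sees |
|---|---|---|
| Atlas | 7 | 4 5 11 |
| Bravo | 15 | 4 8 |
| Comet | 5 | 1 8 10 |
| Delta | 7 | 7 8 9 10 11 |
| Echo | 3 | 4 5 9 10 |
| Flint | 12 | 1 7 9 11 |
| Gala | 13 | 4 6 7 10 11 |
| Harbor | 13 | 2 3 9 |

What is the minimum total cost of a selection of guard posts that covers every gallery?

34

Comet, Echo, Gala, Harbor together cover every gallery (Comet ∪ Echo ∪ Gala ∪ Harbor = {1, 2, 3, 4, 5, 6, 7, 8, 9, 10, 11}); total cost 5 + 3 + 13 + 13 = 34.
The greedy pick Echo, Delta, Comet, Harbor, Gala costs 41; no covering selection beats 34.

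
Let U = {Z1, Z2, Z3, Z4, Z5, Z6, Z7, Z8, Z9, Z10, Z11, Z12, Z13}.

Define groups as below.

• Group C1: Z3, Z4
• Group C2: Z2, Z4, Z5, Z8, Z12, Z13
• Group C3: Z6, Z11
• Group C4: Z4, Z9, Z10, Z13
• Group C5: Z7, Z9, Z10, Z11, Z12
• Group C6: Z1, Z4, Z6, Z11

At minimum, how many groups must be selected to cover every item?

Take {C1, C2, C5, C6}. Their union is {Z1, Z2, Z3, Z4, Z5, Z6, Z7, Z8, Z9, Z10, Z11, Z12, Z13}, which is all 13 items.
Only C1 contains Z3, so C1 is forced; the remaining 11 items need at least 3 more groups (each remaining group adds at most 5) — so at least 4 groups are needed, and 4 is optimal.

4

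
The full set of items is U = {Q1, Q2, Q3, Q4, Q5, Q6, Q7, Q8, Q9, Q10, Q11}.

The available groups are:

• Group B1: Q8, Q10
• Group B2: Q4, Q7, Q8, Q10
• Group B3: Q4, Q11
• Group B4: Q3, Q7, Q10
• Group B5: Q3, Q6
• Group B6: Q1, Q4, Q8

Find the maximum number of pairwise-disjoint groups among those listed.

B1, B3, B5 are pairwise disjoint (B1={Q8,Q10}; B3={Q4,Q11}; B5={Q3,Q6}).
Every remaining group overlaps one of these, and no 4 of the listed groups are pairwise disjoint, so 3 is the maximum.

3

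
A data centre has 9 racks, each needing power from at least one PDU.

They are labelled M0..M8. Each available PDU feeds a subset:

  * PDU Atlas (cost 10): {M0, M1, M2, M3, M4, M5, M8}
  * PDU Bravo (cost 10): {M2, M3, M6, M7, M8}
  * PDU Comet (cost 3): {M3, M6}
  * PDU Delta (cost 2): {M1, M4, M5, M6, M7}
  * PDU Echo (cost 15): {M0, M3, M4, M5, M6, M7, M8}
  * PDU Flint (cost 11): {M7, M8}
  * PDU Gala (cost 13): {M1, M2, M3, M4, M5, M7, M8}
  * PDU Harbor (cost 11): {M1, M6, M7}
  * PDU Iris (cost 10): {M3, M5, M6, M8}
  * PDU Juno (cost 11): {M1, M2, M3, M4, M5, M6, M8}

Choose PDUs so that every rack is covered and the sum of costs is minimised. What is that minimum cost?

12

Atlas, Delta together cover every rack (Atlas ∪ Delta = {M0, M1, M2, M3, M4, M5, M6, M7, M8}); total cost 10 + 2 = 12.
No covering selection has total cost below 12.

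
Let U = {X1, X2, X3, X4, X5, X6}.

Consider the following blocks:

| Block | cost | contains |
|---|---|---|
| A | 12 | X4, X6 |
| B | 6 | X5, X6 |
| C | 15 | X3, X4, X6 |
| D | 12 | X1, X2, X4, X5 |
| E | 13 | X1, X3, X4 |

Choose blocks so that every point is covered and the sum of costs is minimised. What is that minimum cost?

C, D together cover every point (C ∪ D = {X1, X2, X3, X4, X5, X6}); total cost 15 + 12 = 27.
The greedy pick B, D, E costs 31; no covering selection beats 27.

27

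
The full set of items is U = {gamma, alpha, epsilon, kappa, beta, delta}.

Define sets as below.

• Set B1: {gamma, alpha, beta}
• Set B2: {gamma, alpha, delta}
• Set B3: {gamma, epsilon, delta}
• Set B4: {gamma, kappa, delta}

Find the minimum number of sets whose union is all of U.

B1 and B3 and B4 together: B1 ∪ B3 ∪ B4 = {gamma, alpha, epsilon, kappa, beta, delta} — every item is covered.
Only B3 contains epsilon, so B3 is forced; the remaining 3 items need at least 2 more sets (each remaining set adds at most 2) — so at least 3 sets are needed, and 3 is optimal.

3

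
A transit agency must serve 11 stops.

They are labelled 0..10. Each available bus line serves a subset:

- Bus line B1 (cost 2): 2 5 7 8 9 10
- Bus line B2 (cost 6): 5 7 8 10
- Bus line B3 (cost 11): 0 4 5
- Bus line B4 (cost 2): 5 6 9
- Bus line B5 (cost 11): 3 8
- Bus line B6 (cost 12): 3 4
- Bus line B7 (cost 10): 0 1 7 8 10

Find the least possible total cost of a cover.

26

B1, B4, B6, B7 together cover every stop (B1 ∪ B4 ∪ B6 ∪ B7 = {0, 1, 2, 3, 4, 5, 6, 7, 8, 9, 10}); total cost 2 + 2 + 12 + 10 = 26.
No covering selection has total cost below 26.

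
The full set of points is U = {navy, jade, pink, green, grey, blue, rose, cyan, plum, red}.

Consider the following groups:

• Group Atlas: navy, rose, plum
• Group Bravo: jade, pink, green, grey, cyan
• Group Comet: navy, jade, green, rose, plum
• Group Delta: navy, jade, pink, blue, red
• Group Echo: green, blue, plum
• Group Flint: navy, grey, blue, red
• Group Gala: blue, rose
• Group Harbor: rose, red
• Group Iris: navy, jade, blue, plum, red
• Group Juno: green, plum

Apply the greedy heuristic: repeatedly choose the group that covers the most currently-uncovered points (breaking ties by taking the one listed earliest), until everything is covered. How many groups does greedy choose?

3

Greedy: pick Bravo (covers 5 new) → pick Iris (covers 4 new) → pick Atlas (covers 1 new). Total picks: 3.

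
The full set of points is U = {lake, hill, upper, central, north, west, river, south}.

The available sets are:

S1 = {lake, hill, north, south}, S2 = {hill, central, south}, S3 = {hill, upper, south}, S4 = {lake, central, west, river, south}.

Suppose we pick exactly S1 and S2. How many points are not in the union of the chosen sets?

3

Union of S1, S2 = {lake, hill, central, north, south}.
Not covered: upper, west, river — 3 points.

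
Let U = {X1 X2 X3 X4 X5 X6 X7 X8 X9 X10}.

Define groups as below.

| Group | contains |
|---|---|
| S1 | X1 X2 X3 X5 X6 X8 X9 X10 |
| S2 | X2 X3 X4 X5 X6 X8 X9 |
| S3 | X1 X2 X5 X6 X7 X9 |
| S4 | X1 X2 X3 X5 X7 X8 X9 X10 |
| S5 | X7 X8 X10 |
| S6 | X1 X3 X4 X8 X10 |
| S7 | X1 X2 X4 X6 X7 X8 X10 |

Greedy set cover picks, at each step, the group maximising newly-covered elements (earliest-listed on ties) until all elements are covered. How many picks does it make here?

2

Greedy: pick S1 (covers 8 new) → pick S7 (covers 2 new). Total picks: 2.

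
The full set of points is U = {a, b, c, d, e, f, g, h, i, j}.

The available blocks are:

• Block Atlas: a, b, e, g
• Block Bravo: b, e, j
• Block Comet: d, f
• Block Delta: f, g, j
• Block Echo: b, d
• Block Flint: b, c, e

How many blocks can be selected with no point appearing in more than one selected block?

2

Delta, Echo are pairwise disjoint (Delta={f,g,j}; Echo={b,d}).
Every remaining block overlaps one of these, and no 3 of the listed blocks are pairwise disjoint, so 2 is the maximum.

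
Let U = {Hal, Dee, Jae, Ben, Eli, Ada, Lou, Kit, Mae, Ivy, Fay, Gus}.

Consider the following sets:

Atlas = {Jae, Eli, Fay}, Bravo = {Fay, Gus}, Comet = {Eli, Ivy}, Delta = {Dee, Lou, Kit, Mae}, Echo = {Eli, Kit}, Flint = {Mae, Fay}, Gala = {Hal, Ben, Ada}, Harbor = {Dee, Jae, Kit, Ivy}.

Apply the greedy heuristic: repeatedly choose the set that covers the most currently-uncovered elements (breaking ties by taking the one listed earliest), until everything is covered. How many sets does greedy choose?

5

Greedy: pick Delta (covers 4 new) → pick Atlas (covers 3 new) → pick Gala (covers 3 new) → pick Bravo (covers 1 new) → pick Comet (covers 1 new). Total picks: 5.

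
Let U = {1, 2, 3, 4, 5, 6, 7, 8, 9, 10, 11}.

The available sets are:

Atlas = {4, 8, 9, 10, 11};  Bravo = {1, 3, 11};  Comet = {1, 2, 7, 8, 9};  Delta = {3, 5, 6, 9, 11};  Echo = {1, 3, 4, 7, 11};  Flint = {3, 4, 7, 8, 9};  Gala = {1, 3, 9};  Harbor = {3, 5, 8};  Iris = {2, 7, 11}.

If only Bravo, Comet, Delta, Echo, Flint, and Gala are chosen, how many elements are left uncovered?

Union of Bravo, Comet, Delta, Echo, Flint, Gala = {1, 2, 3, 4, 5, 6, 7, 8, 9, 11}.
Not covered: 10 — 1 element.

1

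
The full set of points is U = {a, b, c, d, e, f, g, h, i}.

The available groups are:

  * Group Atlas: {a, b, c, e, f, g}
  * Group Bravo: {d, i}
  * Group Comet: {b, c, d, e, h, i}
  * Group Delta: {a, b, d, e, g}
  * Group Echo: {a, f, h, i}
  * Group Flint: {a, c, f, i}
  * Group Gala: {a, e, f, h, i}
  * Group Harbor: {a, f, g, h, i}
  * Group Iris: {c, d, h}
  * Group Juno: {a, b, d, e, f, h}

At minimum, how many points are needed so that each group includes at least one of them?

2

T = {a, d} meets every group (each contains at least one member of T), and |T| = 2.
The groups Atlas, Bravo are pairwise disjoint, so any hitting set needs a separate point for each — at least 2. Hence 2 is optimal.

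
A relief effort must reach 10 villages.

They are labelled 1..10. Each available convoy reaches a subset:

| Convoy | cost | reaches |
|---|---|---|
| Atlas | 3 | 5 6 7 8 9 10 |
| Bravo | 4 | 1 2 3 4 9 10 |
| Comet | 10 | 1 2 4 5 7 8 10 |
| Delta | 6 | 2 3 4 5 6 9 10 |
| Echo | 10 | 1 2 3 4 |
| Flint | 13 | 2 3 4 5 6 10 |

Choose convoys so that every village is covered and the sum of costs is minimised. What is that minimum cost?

Atlas, Bravo together cover every village (Atlas ∪ Bravo = {1, 2, 3, 4, 5, 6, 7, 8, 9, 10}); total cost 3 + 4 = 7.
No covering selection has total cost below 7.

7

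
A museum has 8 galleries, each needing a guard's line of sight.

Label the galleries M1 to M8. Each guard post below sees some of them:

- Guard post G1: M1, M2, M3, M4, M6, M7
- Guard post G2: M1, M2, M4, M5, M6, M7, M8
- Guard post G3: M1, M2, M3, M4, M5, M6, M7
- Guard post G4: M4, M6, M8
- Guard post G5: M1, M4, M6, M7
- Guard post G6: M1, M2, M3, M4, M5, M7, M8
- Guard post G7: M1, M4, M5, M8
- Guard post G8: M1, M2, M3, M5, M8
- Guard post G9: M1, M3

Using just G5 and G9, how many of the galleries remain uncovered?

Union of G5, G9 = {M1, M3, M4, M6, M7}.
Not covered: M2, M5, M8 — 3 galleries.

3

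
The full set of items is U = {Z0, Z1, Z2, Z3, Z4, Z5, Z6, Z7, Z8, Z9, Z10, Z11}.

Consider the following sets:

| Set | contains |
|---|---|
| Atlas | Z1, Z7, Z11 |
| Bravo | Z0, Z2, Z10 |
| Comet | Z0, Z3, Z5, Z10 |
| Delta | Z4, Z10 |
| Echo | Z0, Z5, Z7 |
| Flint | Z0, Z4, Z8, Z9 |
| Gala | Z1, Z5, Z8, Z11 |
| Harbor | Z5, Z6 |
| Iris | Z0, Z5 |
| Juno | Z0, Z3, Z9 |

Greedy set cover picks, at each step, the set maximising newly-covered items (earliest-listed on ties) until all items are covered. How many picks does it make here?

Greedy: pick Comet (covers 4 new) → pick Atlas (covers 3 new) → pick Flint (covers 3 new) → pick Bravo (covers 1 new) → pick Harbor (covers 1 new). Total picks: 5.

5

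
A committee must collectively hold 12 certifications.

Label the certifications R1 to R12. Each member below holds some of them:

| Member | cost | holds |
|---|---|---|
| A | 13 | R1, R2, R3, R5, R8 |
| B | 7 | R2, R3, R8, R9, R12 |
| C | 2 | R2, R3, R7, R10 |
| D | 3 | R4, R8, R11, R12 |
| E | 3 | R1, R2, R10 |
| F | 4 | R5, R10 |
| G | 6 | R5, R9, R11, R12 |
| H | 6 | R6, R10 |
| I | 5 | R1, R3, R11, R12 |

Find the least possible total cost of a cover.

C, D, E, G, H together cover every certification (C ∪ D ∪ E ∪ G ∪ H = {R1, R2, R3, R4, R5, R6, R7, R8, R9, R10, R11, R12}); total cost 2 + 3 + 3 + 6 + 6 = 20.
No covering selection has total cost below 20.

20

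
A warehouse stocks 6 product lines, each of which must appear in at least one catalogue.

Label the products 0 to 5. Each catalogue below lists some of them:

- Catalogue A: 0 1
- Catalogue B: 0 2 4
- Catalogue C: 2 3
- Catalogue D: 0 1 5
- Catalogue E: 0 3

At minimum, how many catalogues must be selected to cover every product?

Take {B, D, E}. Their union is {0, 1, 2, 3, 4, 5}, which is all 6 products.
Only B contains 4, so B is forced; the remaining 3 products need at least 2 more catalogues (each remaining catalogue adds at most 2) — so at least 3 catalogues are needed, and 3 is optimal.

3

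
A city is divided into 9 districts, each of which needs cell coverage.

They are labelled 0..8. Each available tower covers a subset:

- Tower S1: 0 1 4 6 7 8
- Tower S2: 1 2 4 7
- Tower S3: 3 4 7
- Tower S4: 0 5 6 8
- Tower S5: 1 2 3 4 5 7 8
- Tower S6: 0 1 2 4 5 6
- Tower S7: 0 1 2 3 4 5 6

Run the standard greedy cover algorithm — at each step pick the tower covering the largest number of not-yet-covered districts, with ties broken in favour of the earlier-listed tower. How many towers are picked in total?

Greedy: pick S5 (covers 7 new) → pick S1 (covers 2 new). Total picks: 2.

2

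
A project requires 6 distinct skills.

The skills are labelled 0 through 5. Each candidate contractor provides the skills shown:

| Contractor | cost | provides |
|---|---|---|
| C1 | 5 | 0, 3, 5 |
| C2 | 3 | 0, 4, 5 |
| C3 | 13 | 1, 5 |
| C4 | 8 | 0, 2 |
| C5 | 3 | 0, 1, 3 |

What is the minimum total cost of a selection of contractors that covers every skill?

C2, C4, C5 together cover every skill (C2 ∪ C4 ∪ C5 = {0, 1, 2, 3, 4, 5}); total cost 3 + 8 + 3 = 14.
No covering selection has total cost below 14.

14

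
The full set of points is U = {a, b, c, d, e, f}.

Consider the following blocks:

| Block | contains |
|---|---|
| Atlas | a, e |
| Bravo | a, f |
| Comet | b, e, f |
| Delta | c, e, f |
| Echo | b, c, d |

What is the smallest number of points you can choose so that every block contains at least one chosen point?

3

Take H = {c, e, f}. Each listed block contains at least one of these, so H is a hitting set of size 3.
No choice of 2 points meets every block, so 3 is the minimum.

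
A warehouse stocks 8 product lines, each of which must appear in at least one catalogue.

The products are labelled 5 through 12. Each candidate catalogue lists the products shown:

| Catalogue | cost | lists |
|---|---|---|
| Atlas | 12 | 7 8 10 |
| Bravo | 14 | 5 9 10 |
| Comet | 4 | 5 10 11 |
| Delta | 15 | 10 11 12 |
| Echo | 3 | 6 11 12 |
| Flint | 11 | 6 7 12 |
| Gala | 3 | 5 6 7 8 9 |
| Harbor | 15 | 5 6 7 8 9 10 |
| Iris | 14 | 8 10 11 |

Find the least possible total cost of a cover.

Comet, Echo, Gala together cover every product (Comet ∪ Echo ∪ Gala = {5, 6, 7, 8, 9, 10, 11, 12}); total cost 4 + 3 + 3 = 10.
No covering selection has total cost below 10.

10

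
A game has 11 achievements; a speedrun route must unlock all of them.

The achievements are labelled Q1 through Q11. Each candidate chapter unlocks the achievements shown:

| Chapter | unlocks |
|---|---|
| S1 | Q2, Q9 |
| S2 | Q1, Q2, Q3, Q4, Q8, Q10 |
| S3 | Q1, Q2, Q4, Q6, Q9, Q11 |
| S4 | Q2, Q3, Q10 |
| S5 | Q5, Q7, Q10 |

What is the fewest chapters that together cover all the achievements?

3

Take {S2, S3, S5}. Their union is {Q1, Q2, Q3, Q4, Q5, Q6, Q7, Q8, Q9, Q10, Q11}, which is all 11 achievements.
Only S5 contains Q5, so S5 is forced; the remaining 8 achievements need at least 2 more chapters (each remaining chapter adds at most 6) — so at least 3 chapters are needed, and 3 is optimal.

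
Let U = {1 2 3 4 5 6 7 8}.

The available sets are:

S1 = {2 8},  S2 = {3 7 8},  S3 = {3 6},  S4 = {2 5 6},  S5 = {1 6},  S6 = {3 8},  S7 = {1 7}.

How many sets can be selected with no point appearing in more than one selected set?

3

S1, S3, S7 are pairwise disjoint (S1={2,8}; S3={3,6}; S7={1,7}).
Every remaining set overlaps one of these, and no 4 of the listed sets are pairwise disjoint, so 3 is the maximum.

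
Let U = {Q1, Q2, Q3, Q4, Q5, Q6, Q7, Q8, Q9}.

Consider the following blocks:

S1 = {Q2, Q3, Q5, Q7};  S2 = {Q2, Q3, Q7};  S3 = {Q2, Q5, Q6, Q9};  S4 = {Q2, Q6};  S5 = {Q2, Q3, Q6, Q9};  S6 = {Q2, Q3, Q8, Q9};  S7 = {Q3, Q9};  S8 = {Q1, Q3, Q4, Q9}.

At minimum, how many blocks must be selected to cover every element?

4

Take {S2, S3, S6, S8}. Their union is {Q1, Q2, Q3, Q4, Q5, Q6, Q7, Q8, Q9}, which is all 9 elements.
Only S6 contains Q8, so S6 is forced; the remaining 5 elements need at least 3 more blocks (each remaining block adds at most 2) — so at least 4 blocks are needed, and 4 is optimal.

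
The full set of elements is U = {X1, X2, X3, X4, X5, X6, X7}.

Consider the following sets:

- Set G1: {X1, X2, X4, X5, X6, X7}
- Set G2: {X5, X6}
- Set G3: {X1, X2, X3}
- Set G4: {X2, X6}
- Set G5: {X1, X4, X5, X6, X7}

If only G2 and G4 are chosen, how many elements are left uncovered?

Union of G2, G4 = {X2, X5, X6}.
Not covered: X1, X3, X4, X7 — 4 elements.

4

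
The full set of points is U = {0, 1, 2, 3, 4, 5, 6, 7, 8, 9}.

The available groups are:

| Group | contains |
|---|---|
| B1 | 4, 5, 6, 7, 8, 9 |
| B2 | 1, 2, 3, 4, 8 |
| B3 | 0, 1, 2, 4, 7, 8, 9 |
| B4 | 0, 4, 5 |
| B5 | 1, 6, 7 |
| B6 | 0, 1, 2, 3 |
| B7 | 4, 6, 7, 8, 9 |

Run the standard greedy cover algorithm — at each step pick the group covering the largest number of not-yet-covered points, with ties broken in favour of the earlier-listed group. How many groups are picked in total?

Greedy: pick B3 (covers 7 new) → pick B1 (covers 2 new) → pick B2 (covers 1 new). Total picks: 3.
(The true minimum cover uses only 2 groups, so greedy is not optimal here.)

3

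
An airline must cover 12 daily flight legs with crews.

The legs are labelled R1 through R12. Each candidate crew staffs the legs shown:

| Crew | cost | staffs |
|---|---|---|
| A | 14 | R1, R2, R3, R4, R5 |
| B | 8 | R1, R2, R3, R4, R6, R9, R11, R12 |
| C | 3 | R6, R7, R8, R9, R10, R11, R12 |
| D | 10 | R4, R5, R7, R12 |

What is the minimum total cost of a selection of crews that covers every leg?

17

A, C together cover every leg (A ∪ C = {R1, R2, R3, R4, R5, R6, R7, R8, R9, R10, R11, R12}); total cost 14 + 3 = 17.
The greedy pick C, B, D costs 21; no covering selection beats 17.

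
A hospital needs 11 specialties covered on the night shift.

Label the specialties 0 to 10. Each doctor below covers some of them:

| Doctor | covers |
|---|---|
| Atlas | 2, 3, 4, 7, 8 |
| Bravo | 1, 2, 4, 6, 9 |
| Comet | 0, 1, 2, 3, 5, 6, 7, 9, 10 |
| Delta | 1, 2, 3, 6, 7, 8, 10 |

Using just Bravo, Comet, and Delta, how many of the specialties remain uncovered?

Union of Bravo, Comet, Delta = {0, 1, 2, 3, 4, 5, 6, 7, 8, 9, 10} — that's every specialty, so 0 are uncovered.

0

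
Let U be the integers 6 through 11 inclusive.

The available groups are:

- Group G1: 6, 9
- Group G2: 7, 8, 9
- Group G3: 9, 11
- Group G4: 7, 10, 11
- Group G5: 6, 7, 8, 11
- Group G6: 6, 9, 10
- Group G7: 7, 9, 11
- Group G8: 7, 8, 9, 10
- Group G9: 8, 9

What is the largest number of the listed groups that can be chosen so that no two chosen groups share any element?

2

G4, G9 are pairwise disjoint (G4={7,10,11}; G9={8,9}).
Every remaining group overlaps one of these, and no 3 of the listed groups are pairwise disjoint, so 2 is the maximum.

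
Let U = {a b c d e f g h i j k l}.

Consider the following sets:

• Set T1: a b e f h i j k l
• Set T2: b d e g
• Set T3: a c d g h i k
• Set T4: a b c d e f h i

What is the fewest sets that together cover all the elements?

2

Take {T1, T3}. Their union is {a, b, c, d, e, f, g, h, i, j, k, l}, which is all 12 elements.
No single set has all 12 elements (the largest, T1, has 9), so 2 is optimal.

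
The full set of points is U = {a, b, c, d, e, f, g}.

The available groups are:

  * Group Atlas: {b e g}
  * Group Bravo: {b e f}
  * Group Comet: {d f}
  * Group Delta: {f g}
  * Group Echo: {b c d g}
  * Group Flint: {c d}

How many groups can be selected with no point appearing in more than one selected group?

Delta, Flint are pairwise disjoint (Delta={f,g}; Flint={c,d}).
Every remaining group overlaps one of these, and no 3 of the listed groups are pairwise disjoint, so 2 is the maximum.

2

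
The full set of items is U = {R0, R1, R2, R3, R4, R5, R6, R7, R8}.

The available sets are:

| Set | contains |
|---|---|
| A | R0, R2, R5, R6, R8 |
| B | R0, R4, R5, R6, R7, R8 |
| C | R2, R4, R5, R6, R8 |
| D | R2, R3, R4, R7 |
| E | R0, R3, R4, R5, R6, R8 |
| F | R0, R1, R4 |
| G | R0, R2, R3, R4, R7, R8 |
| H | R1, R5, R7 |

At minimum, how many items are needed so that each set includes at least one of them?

The 2 items {R4, R5} hit every set.
No single item lies in every set, so at least 2 are needed and 2 is optimal.

2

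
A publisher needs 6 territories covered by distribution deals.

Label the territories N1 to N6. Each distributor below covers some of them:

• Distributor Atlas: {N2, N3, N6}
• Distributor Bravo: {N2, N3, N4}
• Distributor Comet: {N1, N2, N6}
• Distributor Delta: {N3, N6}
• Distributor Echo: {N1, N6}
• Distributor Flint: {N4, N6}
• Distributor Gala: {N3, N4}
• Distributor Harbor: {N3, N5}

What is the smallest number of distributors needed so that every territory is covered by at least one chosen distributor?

Comet and Gala and Harbor together: Comet ∪ Gala ∪ Harbor = {N1, N2, N3, N4, N5, N6} — every territory is covered.
Only Harbor contains N5, so Harbor is forced; the remaining 4 territories need at least 2 more distributors (each remaining distributor adds at most 3) — so at least 3 distributors are needed, and 3 is optimal.

3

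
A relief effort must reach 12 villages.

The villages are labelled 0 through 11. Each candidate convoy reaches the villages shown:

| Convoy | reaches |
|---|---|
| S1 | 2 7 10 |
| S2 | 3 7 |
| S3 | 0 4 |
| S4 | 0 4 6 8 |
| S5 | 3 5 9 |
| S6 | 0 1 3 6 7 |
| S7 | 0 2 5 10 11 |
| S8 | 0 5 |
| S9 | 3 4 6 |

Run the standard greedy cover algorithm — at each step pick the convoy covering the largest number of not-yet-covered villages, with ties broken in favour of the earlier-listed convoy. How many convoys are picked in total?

Greedy: pick S6 (covers 5 new) → pick S7 (covers 4 new) → pick S4 (covers 2 new) → pick S5 (covers 1 new). Total picks: 4.

4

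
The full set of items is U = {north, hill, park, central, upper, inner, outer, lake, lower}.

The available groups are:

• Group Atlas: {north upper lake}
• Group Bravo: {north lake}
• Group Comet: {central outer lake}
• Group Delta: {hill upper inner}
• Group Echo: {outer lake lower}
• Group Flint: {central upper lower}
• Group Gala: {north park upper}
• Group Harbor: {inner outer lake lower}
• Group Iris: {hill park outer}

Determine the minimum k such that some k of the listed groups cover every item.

4

Delta, Flint, Gala, and Harbor cover everything between them: the union {north, hill, park, central, upper, inner, outer, lake, lower} is all of U.
No 3 of the 9 groups cover everything (all 84 combinations miss at least one item), so 4 is optimal.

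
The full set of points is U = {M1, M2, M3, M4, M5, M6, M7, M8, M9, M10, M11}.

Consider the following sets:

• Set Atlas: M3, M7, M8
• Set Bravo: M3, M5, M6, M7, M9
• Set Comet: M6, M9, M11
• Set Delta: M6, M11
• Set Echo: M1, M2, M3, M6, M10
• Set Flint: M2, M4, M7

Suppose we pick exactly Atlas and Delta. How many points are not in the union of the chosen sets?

6

Union of Atlas, Delta = {M3, M6, M7, M8, M11}.
Not covered: M1, M2, M4, M5, M9, M10 — 6 points.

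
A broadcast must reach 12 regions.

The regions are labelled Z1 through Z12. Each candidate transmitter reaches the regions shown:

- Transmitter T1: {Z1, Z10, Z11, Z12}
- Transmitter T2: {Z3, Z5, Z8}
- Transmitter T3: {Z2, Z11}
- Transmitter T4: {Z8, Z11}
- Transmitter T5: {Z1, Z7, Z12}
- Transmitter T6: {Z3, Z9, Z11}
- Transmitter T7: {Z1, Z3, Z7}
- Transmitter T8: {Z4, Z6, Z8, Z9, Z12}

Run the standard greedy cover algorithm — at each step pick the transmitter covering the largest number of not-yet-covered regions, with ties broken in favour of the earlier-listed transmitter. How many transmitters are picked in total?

Greedy: pick T8 (covers 5 new) → pick T1 (covers 3 new) → pick T2 (covers 2 new) → pick T3 (covers 1 new) → pick T5 (covers 1 new). Total picks: 5.

5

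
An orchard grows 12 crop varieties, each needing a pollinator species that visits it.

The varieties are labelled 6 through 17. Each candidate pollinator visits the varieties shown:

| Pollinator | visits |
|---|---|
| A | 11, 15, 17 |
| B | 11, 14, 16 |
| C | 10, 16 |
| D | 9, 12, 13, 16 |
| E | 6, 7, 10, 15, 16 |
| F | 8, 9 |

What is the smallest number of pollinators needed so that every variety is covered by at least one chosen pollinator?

A and B and D and E and F together: A ∪ B ∪ D ∪ E ∪ F = {6, 7, 8, 9, 10, 11, 12, 13, 14, 15, 16, 17} — every variety is covered.
No 4 of the 6 pollinators cover everything (all 15 combinations miss at least one variety), so 5 is optimal.

5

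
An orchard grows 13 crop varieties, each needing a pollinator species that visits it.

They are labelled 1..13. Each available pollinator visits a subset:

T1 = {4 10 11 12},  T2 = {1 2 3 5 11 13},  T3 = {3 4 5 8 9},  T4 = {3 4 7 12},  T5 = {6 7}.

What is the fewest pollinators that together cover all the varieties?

4

Take {T1, T2, T3, T5}. Their union is {1, 2, 3, 4, 5, 6, 7, 8, 9, 10, 11, 12, 13}, which is all 13 varieties.
Only T2 contains 1, so T2 is forced; the remaining 7 varieties need at least 3 more pollinators (each remaining pollinator adds at most 3) — so at least 4 pollinators are needed, and 4 is optimal.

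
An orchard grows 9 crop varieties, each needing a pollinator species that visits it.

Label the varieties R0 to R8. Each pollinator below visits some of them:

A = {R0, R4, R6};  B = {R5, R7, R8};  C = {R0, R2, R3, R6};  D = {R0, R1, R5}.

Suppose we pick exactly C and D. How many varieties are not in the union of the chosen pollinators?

Union of C, D = {R0, R1, R2, R3, R5, R6}.
Not covered: R4, R7, R8 — 3 varieties.

3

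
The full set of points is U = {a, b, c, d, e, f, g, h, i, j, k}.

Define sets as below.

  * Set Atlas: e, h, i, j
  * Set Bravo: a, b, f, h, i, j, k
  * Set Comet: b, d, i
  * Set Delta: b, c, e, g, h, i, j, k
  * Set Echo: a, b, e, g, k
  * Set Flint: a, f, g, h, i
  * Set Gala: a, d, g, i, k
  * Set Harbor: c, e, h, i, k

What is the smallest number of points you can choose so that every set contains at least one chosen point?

2

Take T = {e, i}. Each listed set contains at least one of these, so T is a hitting set of size 2.
No single point lies in every set, so at least 2 are needed and 2 is optimal.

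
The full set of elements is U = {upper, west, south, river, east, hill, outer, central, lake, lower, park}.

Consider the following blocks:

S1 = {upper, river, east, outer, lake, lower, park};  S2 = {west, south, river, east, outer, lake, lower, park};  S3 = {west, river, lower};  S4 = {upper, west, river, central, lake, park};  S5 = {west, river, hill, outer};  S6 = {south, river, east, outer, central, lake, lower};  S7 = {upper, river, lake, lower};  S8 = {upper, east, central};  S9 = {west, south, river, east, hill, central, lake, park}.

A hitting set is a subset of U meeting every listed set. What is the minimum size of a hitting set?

2

The 2 elements {river, east} hit every block.
The blocks S5, S8 are pairwise disjoint, so any hitting set needs a separate element for each — at least 2. Hence 2 is optimal.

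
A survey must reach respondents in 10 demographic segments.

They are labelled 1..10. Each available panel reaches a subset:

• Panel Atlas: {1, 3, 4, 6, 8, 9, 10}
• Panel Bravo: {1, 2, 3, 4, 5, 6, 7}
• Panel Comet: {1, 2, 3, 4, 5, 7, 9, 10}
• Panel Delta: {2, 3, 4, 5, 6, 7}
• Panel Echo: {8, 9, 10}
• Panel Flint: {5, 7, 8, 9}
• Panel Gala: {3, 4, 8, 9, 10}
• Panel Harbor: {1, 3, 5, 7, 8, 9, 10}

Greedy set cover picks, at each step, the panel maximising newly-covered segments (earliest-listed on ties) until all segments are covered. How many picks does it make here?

Greedy: pick Comet (covers 8 new) → pick Atlas (covers 2 new). Total picks: 2.

2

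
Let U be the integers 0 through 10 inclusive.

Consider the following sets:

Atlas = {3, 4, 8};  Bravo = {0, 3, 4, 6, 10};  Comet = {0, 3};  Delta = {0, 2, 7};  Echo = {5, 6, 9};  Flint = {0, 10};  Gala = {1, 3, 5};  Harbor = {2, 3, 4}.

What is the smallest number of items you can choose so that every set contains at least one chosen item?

Take H = {0, 4, 5}. Each listed set contains at least one of these, so H is a hitting set of size 3.
The sets Atlas, Echo, Flint are pairwise disjoint, so any hitting set needs a separate item for each — at least 3. Hence 3 is optimal.

3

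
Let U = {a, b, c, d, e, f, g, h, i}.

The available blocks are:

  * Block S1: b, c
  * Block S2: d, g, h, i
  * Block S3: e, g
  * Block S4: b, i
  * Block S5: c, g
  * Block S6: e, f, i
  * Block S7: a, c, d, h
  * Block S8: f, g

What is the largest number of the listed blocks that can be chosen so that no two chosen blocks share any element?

3

S4, S7, S8 are pairwise disjoint (S4={b,i}; S7={a,c,d,h}; S8={f,g}).
Every remaining block overlaps one of these, and no 4 of the listed blocks are pairwise disjoint, so 3 is the maximum.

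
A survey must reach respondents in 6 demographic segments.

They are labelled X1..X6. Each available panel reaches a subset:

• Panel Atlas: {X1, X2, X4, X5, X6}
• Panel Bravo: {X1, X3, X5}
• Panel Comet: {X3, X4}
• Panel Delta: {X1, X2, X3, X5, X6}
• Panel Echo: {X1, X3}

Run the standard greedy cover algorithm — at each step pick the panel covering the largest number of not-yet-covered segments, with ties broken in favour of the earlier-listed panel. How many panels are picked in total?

2

Greedy: pick Atlas (covers 5 new) → pick Bravo (covers 1 new). Total picks: 2.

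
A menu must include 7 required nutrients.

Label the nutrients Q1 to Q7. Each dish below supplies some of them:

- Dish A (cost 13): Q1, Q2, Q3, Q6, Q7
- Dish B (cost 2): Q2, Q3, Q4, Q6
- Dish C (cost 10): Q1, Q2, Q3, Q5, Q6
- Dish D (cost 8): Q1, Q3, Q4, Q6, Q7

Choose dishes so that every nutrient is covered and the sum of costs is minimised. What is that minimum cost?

C, D together cover every nutrient (C ∪ D = {Q1, Q2, Q3, Q4, Q5, Q6, Q7}); total cost 10 + 8 = 18.
The greedy pick B, D, C costs 20; no covering selection beats 18.

18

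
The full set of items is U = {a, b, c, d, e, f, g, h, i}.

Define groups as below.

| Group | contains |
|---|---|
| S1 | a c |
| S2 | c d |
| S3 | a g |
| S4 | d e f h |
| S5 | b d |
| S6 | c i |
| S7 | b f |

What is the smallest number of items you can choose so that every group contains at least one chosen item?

4

Take T = {a, b, d, i}. Each listed group contains at least one of these, so T is a hitting set of size 4.
No choice of 3 items meets every group, so 4 is the minimum.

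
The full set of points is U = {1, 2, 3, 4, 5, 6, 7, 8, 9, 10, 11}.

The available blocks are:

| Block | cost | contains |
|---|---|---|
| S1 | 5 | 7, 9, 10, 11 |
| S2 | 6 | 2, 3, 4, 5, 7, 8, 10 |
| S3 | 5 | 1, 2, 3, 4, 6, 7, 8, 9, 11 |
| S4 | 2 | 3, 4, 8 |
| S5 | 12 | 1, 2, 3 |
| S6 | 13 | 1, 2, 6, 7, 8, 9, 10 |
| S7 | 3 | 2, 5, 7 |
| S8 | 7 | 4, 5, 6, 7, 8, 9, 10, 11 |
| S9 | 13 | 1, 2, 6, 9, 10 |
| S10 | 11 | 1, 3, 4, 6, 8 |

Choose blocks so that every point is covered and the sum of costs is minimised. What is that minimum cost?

S2, S3 together cover every point (S2 ∪ S3 = {1, 2, 3, 4, 5, 6, 7, 8, 9, 10, 11}); total cost 6 + 5 = 11.
No covering selection has total cost below 11.

11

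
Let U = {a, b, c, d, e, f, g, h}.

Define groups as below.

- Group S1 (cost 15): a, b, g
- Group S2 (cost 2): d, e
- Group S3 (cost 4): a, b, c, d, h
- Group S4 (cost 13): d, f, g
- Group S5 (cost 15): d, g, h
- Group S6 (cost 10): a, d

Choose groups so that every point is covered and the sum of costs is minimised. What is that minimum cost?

19

S2, S3, S4 together cover every point (S2 ∪ S3 ∪ S4 = {a, b, c, d, e, f, g, h}); total cost 2 + 4 + 13 = 19.
No covering selection has total cost below 19.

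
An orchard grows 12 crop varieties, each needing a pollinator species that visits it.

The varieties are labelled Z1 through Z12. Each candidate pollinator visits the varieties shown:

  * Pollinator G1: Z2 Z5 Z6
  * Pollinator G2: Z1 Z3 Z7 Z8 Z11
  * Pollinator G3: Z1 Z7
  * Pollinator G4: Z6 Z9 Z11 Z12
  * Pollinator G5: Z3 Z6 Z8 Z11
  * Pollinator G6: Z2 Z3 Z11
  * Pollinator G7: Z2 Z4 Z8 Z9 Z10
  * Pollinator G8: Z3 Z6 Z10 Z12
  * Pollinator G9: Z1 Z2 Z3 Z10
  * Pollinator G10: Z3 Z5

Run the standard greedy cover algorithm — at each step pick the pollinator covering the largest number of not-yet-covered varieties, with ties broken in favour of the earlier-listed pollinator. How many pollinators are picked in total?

4

Greedy: pick G2 (covers 5 new) → pick G7 (covers 4 new) → pick G1 (covers 2 new) → pick G4 (covers 1 new). Total picks: 4.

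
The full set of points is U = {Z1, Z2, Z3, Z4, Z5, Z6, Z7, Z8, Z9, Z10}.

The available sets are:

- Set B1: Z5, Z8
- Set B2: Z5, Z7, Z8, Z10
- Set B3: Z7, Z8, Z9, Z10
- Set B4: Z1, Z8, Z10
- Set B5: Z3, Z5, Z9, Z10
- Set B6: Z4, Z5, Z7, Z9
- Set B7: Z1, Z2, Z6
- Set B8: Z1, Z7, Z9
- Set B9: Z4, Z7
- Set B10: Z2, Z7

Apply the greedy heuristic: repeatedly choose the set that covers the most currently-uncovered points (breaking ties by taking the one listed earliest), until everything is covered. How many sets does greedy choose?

4

Greedy: pick B2 (covers 4 new) → pick B7 (covers 3 new) → pick B5 (covers 2 new) → pick B6 (covers 1 new). Total picks: 4.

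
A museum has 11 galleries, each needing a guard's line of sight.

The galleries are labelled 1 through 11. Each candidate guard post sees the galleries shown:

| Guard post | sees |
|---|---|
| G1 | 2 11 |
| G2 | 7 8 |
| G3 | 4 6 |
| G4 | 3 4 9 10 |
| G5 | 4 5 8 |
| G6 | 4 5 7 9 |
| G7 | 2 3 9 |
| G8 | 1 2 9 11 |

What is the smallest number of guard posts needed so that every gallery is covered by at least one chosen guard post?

5

Take {G3, G4, G5, G6, G8}. Their union is {1, 2, 3, 4, 5, 6, 7, 8, 9, 10, 11}, which is all 11 galleries.
No 4 of the 8 guard posts cover everything (all 70 combinations miss at least one gallery), so 5 is optimal.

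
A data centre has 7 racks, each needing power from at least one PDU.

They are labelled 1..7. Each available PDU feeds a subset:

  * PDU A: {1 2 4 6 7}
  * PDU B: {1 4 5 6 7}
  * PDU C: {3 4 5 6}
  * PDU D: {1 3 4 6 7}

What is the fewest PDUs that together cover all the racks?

2

Take {A, C}. Their union is {1, 2, 3, 4, 5, 6, 7}, which is all 7 racks.
No single PDU has all 7 racks (the largest, A, has 5), so 2 is optimal.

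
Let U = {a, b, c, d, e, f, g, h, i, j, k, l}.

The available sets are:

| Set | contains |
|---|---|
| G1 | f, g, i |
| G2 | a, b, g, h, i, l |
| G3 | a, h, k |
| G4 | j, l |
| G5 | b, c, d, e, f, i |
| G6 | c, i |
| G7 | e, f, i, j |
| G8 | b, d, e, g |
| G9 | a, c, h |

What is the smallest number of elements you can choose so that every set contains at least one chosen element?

4

The 4 elements {a, d, i, l} hit every set.
The sets G3, G4, G6, G8 are pairwise disjoint, so any hitting set needs a separate element for each — at least 4. Hence 4 is optimal.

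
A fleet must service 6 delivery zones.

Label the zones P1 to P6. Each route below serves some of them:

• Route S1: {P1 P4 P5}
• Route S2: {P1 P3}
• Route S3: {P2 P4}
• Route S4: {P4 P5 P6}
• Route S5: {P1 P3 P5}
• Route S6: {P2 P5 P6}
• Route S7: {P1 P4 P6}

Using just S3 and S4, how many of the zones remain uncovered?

Union of S3, S4 = {P2, P4, P5, P6}.
Not covered: P1, P3 — 2 zones.

2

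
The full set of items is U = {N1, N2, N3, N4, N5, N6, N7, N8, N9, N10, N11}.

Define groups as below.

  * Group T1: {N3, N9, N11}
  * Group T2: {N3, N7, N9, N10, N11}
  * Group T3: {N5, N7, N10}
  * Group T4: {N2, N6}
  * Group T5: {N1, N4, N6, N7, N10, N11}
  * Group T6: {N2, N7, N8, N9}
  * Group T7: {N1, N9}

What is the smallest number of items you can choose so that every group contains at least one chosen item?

Take H = {N6, N7, N9}. Each listed group contains at least one of these, so H is a hitting set of size 3.
The groups T1, T3, T4 are pairwise disjoint, so any hitting set needs a separate item for each — at least 3. Hence 3 is optimal.

3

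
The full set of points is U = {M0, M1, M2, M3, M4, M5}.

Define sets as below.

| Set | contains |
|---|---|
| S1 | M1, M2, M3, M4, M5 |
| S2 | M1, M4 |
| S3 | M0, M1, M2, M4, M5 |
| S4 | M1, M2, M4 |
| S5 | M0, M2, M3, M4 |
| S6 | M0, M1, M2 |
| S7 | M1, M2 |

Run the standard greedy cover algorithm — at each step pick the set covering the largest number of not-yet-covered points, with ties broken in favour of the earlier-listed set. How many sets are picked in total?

2

Greedy: pick S1 (covers 5 new) → pick S3 (covers 1 new). Total picks: 2.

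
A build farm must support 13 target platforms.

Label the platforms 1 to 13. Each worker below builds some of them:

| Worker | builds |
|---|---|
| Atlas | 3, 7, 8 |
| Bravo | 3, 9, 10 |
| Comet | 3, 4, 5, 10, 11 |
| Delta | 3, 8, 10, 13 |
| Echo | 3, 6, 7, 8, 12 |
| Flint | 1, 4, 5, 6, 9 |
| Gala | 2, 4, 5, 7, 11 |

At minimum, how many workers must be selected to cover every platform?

Delta and Echo and Flint and Gala together: Delta ∪ Echo ∪ Flint ∪ Gala = {1, 2, 3, 4, 5, 6, 7, 8, 9, 10, 11, 12, 13} — every platform is covered.
No 3 of the 7 workers cover everything (all 35 combinations miss at least one platform), so 4 is optimal.

4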